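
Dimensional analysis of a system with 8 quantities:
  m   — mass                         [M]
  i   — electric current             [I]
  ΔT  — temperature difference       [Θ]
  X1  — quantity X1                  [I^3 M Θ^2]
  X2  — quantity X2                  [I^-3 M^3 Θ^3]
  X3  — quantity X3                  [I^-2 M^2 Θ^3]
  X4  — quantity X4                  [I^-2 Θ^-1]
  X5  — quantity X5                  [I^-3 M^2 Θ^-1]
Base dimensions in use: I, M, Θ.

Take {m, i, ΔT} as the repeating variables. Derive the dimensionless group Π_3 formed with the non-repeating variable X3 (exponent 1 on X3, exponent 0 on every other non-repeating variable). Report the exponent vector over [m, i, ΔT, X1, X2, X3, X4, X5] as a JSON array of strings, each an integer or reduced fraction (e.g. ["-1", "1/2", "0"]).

["-2", "2", "-3", "0", "0", "1", "0", "0"]

Dimensional matrix (I×M×Θ by m×i×ΔT×X1×X2×X3×X4×X5):
  I: [ 0  1  0  3 -3 -2 -2 -3]
  M: [ 1  0  0  1  3  2  0  2]
  Θ: [ 0  0  1  2  3  3 -1 -1]
Echelon form has 3 nonzero rows (pivots: m,i,ΔT)
Repeat: m,i,ΔT; free: X1,X2,X3,X4,X5
RREF:
  r0: [   1    0    0    1    3    2    0    2]
  r1: [   0    1    0    3   -3   -2   -2   -3]
  r2: [   0    0    1    2    3    3   -1   -1]
Fix exponent of X3 at 1, X1 at 0, X2 at 0, X4 at 0, X5 at 0; solve each RREF row for its pivot's exponent:
  r0: exp(m) + (2)·1 = 0 ⇒ exp(m) = -2
  r1: exp(i) + (-2)·1 = 0 ⇒ exp(i) = 2
  r2: exp(ΔT) + (3)·1 = 0 ⇒ exp(ΔT) = -3
Π_3 = m^-2 · i^2 · ΔT^-3 · X3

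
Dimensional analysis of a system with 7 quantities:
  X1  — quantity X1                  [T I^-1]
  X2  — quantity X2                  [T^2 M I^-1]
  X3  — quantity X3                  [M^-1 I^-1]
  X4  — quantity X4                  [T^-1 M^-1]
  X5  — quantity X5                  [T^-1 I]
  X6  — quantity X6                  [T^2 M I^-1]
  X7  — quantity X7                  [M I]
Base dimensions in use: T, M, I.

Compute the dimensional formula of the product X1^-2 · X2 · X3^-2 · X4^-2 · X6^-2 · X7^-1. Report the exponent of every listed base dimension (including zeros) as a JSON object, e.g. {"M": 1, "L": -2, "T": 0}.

Exponent matrix [T,M,I] × [X1,X2,X3,X4,X5,X6,X7]:
  T: [ 1  2  0 -1 -1  2  0]
  M: [ 0  1 -1 -1  0  1  1]
  I: [-1 -1 -1  0  1 -1  1]
  [T]: (-2)·1+(1)·2+(-2)·0+(-2)·-1+(-2)·2+(-1)·0 = -2
  [M]: (-2)·0+(1)·1+(-2)·-1+(-2)·-1+(-2)·1+(-1)·1 = 2
  [I]: (-2)·-1+(1)·-1+(-2)·-1+(-2)·0+(-2)·-1+(-1)·1 = 4
⇒ T^-2 M^2 I^4

{"T": -2, "M": 2, "I": 4}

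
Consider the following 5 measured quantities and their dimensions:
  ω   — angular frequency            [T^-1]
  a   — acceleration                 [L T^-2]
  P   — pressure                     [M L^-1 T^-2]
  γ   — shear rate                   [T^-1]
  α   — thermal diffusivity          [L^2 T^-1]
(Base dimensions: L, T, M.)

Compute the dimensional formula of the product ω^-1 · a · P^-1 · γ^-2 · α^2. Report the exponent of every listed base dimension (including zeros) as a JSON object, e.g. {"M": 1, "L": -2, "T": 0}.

{"L": 6, "T": 1, "M": -1}

Write exponents as rows L,T,M / cols ω,a,P,γ,α:
  L: [ 0  1 -1  0  2]
  T: [-1 -2 -2 -1 -1]
  M: [ 0  0  1  0  0]
  [L]: (-1)·0+(1)·1+(-1)·-1+(-2)·0+(2)·2 = 6
  [T]: (-1)·-1+(1)·-2+(-1)·-2+(-2)·-1+(2)·-1 = 1
  [M]: (-1)·0+(1)·0+(-1)·1+(-2)·0+(2)·0 = -1
⇒ L^6 T M^-1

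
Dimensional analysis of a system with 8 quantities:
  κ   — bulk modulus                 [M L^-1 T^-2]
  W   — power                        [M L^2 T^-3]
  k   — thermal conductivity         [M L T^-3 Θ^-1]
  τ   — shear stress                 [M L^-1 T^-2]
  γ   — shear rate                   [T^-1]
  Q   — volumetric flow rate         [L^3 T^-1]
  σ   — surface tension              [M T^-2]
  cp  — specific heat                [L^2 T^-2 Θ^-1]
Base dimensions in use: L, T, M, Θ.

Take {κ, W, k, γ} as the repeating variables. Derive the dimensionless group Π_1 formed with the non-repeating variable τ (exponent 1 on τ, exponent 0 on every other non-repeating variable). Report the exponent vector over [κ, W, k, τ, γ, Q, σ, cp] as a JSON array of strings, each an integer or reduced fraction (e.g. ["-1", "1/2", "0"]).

Exponent matrix [L,T,M,Θ] × [κ,W,k,τ,γ,Q,σ,cp]:
  L: [-1  2  1 -1  0  3  0  2]
  T: [-2 -3 -3 -2 -1 -1 -2 -2]
  M: [ 1  1  1  1  0  0  1  0]
  Θ: [ 0  0 -1  0  0  0  0 -1]
Row reduction gives pivot columns κ,W,k,γ; rank = 4
Repeat: κ,W,k,γ; free: τ,Q,σ,cp
RREF:
  r0: [   1    0    0    1    0   -1  2/3   -1]
  r1: [   0    1    0    0    0    1  1/3    0]
  r2: [   0    0    1    0    0    0    0    1]
  r3: [   0    0    0    0    1    0 -1/3    1]
Fix exponent of τ at 1, Q at 0, σ at 0, cp at 0; solve each RREF row for its pivot's exponent:
  r0: exp(κ) + (1)·1 = 0 ⇒ exp(κ) = -1
  r1: exp(W) + (0)·1 = 0 ⇒ exp(W) = 0
  r2: exp(k) + (0)·1 = 0 ⇒ exp(k) = 0
  r3: exp(γ) + (0)·1 = 0 ⇒ exp(γ) = 0
Π_1 = κ^-1 · τ

["-1", "0", "0", "1", "0", "0", "0", "0"]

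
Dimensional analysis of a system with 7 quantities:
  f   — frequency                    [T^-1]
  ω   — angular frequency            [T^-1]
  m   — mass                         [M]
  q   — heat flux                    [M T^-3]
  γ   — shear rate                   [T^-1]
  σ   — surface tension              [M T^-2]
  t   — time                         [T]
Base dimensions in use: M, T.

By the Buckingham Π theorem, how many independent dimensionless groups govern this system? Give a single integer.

5

Exponent matrix [M,T] × [f,ω,m,q,γ,σ,t]:
  M: [ 0  0  1  1  0  1  0]
  T: [-1 -1  0 -3 -1 -2  1]
RREF → pivots at {f,m} ⇒ r = 2
Π count = n − r = 7 − 2 = 5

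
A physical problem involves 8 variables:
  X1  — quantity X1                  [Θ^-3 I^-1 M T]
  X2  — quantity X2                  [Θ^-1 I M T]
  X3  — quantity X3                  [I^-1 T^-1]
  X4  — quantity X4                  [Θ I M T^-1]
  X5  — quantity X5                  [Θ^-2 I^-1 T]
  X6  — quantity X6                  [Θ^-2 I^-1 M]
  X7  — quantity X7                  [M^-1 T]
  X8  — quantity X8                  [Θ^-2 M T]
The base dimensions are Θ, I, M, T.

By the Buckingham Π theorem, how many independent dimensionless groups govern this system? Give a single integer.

Exponent matrix [Θ,I,M,T] × [X1,X2,X3,X4,X5,X6,X7,X8]:
  Θ: [-3 -1  0  1 -2 -2  0 -2]
  I: [-1  1 -1  1 -1 -1  0  0]
  M: [ 1  1  0  1  0  1 -1  1]
  T: [ 1  1 -1 -1  1  0  1  1]
RREF → pivots at {X1,X2,X3} ⇒ r = 3
n=8, r=3 ⇒ 5 dimensionless groups

5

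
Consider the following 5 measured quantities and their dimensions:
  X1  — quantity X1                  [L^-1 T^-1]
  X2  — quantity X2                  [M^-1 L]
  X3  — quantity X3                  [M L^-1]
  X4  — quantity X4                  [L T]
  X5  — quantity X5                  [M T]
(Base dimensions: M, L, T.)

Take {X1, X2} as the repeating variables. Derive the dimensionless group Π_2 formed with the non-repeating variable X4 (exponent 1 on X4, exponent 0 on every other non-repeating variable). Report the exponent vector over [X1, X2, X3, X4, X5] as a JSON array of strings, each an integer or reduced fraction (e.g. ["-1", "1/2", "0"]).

Exponent matrix [M,L,T] × [X1,X2,X3,X4,X5]:
  M: [ 0 -1  1  0  1]
  L: [-1  1 -1  1  0]
  T: [-1  0  0  1  1]
RREF → pivots at {X1,X2} ⇒ r = 2
Pivot set = {X1,X2}, free = {X3,X4,X5}
RREF:
  r0: [   1    0    0   -1   -1]
  r1: [   0    1   -1    0   -1]
  r2: [   0    0    0    0    0]
Fix exponent of X4 at 1, X3 at 0, X5 at 0; solve each RREF row for its pivot's exponent:
  r0: exp(X1) + (-1)·1 = 0 ⇒ exp(X1) = 1
  r1: exp(X2) + (0)·1 = 0 ⇒ exp(X2) = 0
Π_2 = X1 · X4

["1", "0", "0", "1", "0"]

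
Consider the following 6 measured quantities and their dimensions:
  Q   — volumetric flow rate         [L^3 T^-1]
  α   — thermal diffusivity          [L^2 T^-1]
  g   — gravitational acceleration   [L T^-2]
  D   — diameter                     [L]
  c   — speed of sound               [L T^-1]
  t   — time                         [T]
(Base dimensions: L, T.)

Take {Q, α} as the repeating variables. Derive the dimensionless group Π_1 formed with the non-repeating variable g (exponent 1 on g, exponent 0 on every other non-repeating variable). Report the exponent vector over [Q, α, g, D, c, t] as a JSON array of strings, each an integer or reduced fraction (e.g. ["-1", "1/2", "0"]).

Exponent matrix [L,T] × [Q,α,g,D,c,t]:
  L: [ 3  2  1  1  1  0]
  T: [-1 -1 -2  0 -1  1]
RREF → pivots at {Q,α} ⇒ r = 2
Repeat: Q,α; free: g,D,c,t
RREF:
  r0: [   1    0   -3    1   -1    2]
  r1: [   0    1    5   -1    2   -3]
Fix exponent of g at 1, D at 0, c at 0, t at 0; solve each RREF row for its pivot's exponent:
  r0: exp(Q) + (-3)·1 = 0 ⇒ exp(Q) = 3
  r1: exp(α) + (5)·1 = 0 ⇒ exp(α) = -5
Π_1 = Q^3 · α^-5 · g

["3", "-5", "1", "0", "0", "0"]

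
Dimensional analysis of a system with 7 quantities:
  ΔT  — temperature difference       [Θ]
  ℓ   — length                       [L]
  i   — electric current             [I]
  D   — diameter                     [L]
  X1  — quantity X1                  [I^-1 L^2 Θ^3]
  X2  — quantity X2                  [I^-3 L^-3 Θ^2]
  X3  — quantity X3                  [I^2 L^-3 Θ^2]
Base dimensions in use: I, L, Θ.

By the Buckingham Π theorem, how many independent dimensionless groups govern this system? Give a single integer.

4

Write exponents as rows I,L,Θ / cols ΔT,ℓ,i,D,X1,X2,X3:
  I: [ 0  0  1  0 -1 -3  2]
  L: [ 0  1  0  1  2 -3 -3]
  Θ: [ 1  0  0  0  3  2  2]
RREF → pivots at {ΔT,ℓ,i} ⇒ r = 3
7 vars − rank 3 = 4 Π groups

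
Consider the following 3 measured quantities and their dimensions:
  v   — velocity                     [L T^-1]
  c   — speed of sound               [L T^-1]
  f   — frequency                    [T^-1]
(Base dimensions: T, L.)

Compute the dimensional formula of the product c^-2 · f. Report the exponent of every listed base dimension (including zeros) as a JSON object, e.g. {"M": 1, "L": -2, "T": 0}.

{"T": 1, "L": -2}

Dimensional matrix (T×L by v×c×f):
  T: [-1 -1 -1]
  L: [ 1  1  0]
  [T]: (-2)·-1+(1)·-1 = 1
  [L]: (-2)·1+(1)·0 = -2
⇒ T L^-2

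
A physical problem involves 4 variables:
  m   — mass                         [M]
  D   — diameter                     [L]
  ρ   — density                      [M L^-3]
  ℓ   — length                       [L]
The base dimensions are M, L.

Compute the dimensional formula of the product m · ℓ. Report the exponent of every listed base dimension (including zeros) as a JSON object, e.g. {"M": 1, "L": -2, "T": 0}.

Exponent matrix [M,L] × [m,D,ρ,ℓ]:
  M: [ 1  0  1  0]
  L: [ 0  1 -3  1]
  [M]: (1)·1+(1)·0 = 1
  [L]: (1)·0+(1)·1 = 1
⇒ M L

{"M": 1, "L": 1}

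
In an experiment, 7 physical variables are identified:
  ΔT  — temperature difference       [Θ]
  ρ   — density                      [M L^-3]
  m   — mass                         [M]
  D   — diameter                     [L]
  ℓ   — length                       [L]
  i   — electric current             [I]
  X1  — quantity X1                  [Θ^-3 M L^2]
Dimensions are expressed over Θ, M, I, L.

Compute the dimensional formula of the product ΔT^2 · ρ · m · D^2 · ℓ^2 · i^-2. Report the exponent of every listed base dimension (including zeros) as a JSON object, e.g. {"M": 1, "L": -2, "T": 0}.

{"Θ": 2, "M": 2, "I": -2, "L": 1}

Write exponents as rows Θ,M,I,L / cols ΔT,ρ,m,D,ℓ,i,X1:
  Θ: [ 1  0  0  0  0  0 -3]
  M: [ 0  1  1  0  0  0  1]
  I: [ 0  0  0  0  0  1  0]
  L: [ 0 -3  0  1  1  0  2]
  [Θ]: (2)·1+(1)·0+(1)·0+(2)·0+(2)·0+(-2)·0 = 2
  [M]: (2)·0+(1)·1+(1)·1+(2)·0+(2)·0+(-2)·0 = 2
  [I]: (2)·0+(1)·0+(1)·0+(2)·0+(2)·0+(-2)·1 = -2
  [L]: (2)·0+(1)·-3+(1)·0+(2)·1+(2)·1+(-2)·0 = 1
⇒ Θ^2 M^2 I^-2 L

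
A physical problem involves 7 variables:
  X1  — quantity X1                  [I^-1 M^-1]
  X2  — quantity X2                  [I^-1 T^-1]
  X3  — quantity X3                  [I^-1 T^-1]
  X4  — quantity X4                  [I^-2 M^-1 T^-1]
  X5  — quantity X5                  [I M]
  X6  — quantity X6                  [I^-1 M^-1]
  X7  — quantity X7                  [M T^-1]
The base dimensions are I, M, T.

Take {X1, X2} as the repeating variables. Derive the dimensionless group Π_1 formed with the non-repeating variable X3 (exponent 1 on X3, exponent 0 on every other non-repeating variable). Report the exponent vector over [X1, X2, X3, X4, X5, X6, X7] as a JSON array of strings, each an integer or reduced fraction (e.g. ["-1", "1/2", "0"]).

Exponent matrix [I,M,T] × [X1,X2,X3,X4,X5,X6,X7]:
  I: [-1 -1 -1 -2  1 -1  0]
  M: [-1  0  0 -1  1 -1  1]
  T: [ 0 -1 -1 -1  0  0 -1]
Row reduction gives pivot columns X1,X2; rank = 2
Repeat: X1,X2; free: X3,X4,X5,X6,X7
RREF:
  r0: [   1    0    0    1   -1    1   -1]
  r1: [   0    1    1    1    0    0    1]
  r2: [   0    0    0    0    0    0    0]
Fix exponent of X3 at 1, X4 at 0, X5 at 0, X6 at 0, X7 at 0; solve each RREF row for its pivot's exponent:
  r0: exp(X1) + (0)·1 = 0 ⇒ exp(X1) = 0
  r1: exp(X2) + (1)·1 = 0 ⇒ exp(X2) = -1
Π_1 = X2^-1 · X3

["0", "-1", "1", "0", "0", "0", "0"]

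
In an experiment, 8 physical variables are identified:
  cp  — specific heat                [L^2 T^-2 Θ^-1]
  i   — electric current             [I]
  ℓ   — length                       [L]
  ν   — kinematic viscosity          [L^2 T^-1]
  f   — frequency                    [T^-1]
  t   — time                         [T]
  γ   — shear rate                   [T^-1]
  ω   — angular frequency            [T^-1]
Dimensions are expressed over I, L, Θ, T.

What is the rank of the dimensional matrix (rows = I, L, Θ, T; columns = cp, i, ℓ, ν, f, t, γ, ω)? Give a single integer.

4

Exponent matrix [I,L,Θ,T] × [cp,i,ℓ,ν,f,t,γ,ω]:
  I: [ 0  1  0  0  0  0  0  0]
  L: [ 2  0  1  2  0  0  0  0]
  Θ: [-1  0  0  0  0  0  0  0]
  T: [-2  0  0 -1 -1  1 -1 -1]
Row reduction gives pivot columns cp,i,ℓ,ν; rank = 4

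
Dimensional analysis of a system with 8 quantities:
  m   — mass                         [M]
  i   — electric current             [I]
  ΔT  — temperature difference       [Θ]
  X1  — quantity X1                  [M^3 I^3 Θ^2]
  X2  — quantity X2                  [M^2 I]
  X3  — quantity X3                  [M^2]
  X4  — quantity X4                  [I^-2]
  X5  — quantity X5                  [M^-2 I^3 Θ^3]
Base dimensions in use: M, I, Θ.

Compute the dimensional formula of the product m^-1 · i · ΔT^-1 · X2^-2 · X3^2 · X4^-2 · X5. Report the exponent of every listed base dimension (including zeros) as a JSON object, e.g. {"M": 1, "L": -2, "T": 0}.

Dimensional matrix (M×I×Θ by m×i×ΔT×X1×X2×X3×X4×X5):
  M: [ 1  0  0  3  2  2  0 -2]
  I: [ 0  1  0  3  1  0 -2  3]
  Θ: [ 0  0  1  2  0  0  0  3]
  [M]: (-1)·1+(1)·0+(-1)·0+(-2)·2+(2)·2+(-2)·0+(1)·-2 = -3
  [I]: (-1)·0+(1)·1+(-1)·0+(-2)·1+(2)·0+(-2)·-2+(1)·3 = 6
  [Θ]: (-1)·0+(1)·0+(-1)·1+(-2)·0+(2)·0+(-2)·0+(1)·3 = 2
⇒ M^-3 I^6 Θ^2

{"M": -3, "I": 6, "Θ": 2}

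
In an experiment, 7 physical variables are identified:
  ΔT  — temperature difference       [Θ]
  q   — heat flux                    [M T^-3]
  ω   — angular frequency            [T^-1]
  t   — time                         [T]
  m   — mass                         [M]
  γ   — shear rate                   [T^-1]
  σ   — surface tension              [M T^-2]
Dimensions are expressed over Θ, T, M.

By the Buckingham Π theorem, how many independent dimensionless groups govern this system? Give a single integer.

Write exponents as rows Θ,T,M / cols ΔT,q,ω,t,m,γ,σ:
  Θ: [ 1  0  0  0  0  0  0]
  T: [ 0 -3 -1  1  0 -1 -2]
  M: [ 0  1  0  0  1  0  1]
Row reduction gives pivot columns ΔT,q,ω; rank = 3
Π count = n − r = 7 − 3 = 4

4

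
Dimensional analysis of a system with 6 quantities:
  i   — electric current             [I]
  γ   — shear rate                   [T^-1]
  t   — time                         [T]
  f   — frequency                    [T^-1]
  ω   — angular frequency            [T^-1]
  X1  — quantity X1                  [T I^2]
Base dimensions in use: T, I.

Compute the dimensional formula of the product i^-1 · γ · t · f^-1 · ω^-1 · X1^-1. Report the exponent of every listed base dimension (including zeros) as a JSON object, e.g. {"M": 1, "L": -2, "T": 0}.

Exponent matrix [T,I] × [i,γ,t,f,ω,X1]:
  T: [ 0 -1  1 -1 -1  1]
  I: [ 1  0  0  0  0  2]
  [T]: (-1)·0+(1)·-1+(1)·1+(-1)·-1+(-1)·-1+(-1)·1 = 1
  [I]: (-1)·1+(1)·0+(1)·0+(-1)·0+(-1)·0+(-1)·2 = -3
⇒ T I^-3

{"T": 1, "I": -3}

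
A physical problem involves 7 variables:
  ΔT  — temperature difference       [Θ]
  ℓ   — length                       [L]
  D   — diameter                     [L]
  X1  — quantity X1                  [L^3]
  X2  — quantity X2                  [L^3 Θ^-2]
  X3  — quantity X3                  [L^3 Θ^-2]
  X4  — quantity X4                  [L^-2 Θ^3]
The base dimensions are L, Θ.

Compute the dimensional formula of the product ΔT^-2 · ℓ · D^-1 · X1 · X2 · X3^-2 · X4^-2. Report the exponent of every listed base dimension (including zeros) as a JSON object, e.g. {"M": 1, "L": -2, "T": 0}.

{"L": 4, "Θ": -6}

Write exponents as rows L,Θ / cols ΔT,ℓ,D,X1,X2,X3,X4:
  L: [ 0  1  1  3  3  3 -2]
  Θ: [ 1  0  0  0 -2 -2  3]
  [L]: (-2)·0+(1)·1+(-1)·1+(1)·3+(1)·3+(-2)·3+(-2)·-2 = 4
  [Θ]: (-2)·1+(1)·0+(-1)·0+(1)·0+(1)·-2+(-2)·-2+(-2)·3 = -6
⇒ L^4 Θ^-6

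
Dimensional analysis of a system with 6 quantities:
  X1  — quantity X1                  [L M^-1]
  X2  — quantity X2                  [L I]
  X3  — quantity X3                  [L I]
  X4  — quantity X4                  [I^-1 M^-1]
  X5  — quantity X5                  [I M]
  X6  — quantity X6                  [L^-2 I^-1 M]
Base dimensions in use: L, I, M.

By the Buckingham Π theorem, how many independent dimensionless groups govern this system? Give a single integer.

4

Dimensional matrix (L×I×M by X1×X2×X3×X4×X5×X6):
  L: [ 1  1  1  0  0 -2]
  I: [ 0  1  1 -1  1 -1]
  M: [-1  0  0 -1  1  1]
Echelon form has 2 nonzero rows (pivots: X1,X2)
n=6, r=2 ⇒ 4 dimensionless groups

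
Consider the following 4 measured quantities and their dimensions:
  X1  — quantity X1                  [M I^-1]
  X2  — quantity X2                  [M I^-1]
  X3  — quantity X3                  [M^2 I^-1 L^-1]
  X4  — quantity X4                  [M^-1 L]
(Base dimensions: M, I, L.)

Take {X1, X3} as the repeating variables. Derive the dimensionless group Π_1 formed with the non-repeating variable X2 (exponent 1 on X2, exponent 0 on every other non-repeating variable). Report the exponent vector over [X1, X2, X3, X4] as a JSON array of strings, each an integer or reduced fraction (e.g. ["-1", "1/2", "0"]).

Dimensional matrix (M×I×L by X1×X2×X3×X4):
  M: [ 1  1  2 -1]
  I: [-1 -1 -1  0]
  L: [ 0  0 -1  1]
RREF → pivots at {X1,X3} ⇒ r = 2
Repeat: X1,X3; free: X2,X4
RREF:
  r0: [   1    1    0    1]
  r1: [   0    0    1   -1]
  r2: [   0    0    0    0]
Fix exponent of X2 at 1, X4 at 0; solve each RREF row for its pivot's exponent:
  r0: exp(X1) + (1)·1 = 0 ⇒ exp(X1) = -1
  r1: exp(X3) + (0)·1 = 0 ⇒ exp(X3) = 0
Π_1 = X1^-1 · X2

["-1", "1", "0", "0"]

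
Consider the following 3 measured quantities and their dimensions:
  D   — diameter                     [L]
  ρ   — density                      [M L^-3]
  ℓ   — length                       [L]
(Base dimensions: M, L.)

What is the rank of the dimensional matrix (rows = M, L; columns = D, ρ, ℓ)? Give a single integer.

2

Dimensional matrix (M×L by D×ρ×ℓ):
  M: [ 0  1  0]
  L: [ 1 -3  1]
Echelon form has 2 nonzero rows (pivots: D,ρ)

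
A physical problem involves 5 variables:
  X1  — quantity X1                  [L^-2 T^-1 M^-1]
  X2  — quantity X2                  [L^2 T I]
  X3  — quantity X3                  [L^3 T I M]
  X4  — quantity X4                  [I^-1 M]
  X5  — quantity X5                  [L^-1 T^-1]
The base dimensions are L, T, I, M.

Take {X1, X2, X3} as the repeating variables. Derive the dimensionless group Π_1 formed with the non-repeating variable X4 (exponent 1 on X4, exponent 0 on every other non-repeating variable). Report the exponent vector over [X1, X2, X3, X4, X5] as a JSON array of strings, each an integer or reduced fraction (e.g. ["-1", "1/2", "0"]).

["1", "1", "0", "1", "0"]

Exponent matrix [L,T,I,M] × [X1,X2,X3,X4,X5]:
  L: [-2  2  3  0 -1]
  T: [-1  1  1  0 -1]
  I: [ 0  1  1 -1  0]
  M: [-1  0  1  1  0]
RREF → pivots at {X1,X2,X3} ⇒ r = 3
Pivot set = {X1,X2,X3}, free = {X4,X5}
RREF:
  r0: [   1    0    0   -1    1]
  r1: [   0    1    0   -1   -1]
  r2: [   0    0    1    0    1]
  r3: [   0    0    0    0    0]
Fix exponent of X4 at 1, X5 at 0; solve each RREF row for its pivot's exponent:
  r0: exp(X1) + (-1)·1 = 0 ⇒ exp(X1) = 1
  r1: exp(X2) + (-1)·1 = 0 ⇒ exp(X2) = 1
  r2: exp(X3) + (0)·1 = 0 ⇒ exp(X3) = 0
Π_1 = X1 · X2 · X4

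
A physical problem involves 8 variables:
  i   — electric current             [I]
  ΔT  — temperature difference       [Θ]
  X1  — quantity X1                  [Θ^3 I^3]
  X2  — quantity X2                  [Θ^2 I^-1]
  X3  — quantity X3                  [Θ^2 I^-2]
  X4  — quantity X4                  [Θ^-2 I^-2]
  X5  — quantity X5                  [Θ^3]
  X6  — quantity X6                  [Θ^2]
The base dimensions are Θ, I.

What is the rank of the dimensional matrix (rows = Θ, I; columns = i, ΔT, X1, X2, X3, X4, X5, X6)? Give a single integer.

2

Dimensional matrix (Θ×I by i×ΔT×X1×X2×X3×X4×X5×X6):
  Θ: [ 0  1  3  2  2 -2  3  2]
  I: [ 1  0  3 -1 -2 -2  0  0]
Row reduction gives pivot columns i,ΔT; rank = 2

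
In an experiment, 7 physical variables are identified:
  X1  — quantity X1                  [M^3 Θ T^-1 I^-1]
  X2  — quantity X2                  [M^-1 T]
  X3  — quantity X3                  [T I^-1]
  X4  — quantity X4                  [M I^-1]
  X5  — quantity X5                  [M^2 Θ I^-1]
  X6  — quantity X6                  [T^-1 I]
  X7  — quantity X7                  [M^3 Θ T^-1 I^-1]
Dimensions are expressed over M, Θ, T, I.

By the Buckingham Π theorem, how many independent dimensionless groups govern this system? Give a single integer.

4

Write exponents as rows M,Θ,T,I / cols X1,X2,X3,X4,X5,X6,X7:
  M: [ 3 -1  0  1  2  0  3]
  Θ: [ 1  0  0  0  1  0  1]
  T: [-1  1  1  0  0 -1 -1]
  I: [-1  0 -1 -1 -1  1 -1]
Echelon form has 3 nonzero rows (pivots: X1,X2,X3)
n=7, r=3 ⇒ 4 dimensionless groups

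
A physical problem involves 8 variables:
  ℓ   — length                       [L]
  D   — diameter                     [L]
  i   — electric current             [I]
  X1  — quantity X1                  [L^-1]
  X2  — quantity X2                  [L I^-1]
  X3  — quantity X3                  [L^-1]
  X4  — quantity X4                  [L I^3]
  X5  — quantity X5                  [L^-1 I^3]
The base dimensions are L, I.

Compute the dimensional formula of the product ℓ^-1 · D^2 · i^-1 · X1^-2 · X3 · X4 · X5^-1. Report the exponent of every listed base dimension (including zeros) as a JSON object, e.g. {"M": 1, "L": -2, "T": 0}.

{"L": 4, "I": -1}

Exponent matrix [L,I] × [ℓ,D,i,X1,X2,X3,X4,X5]:
  L: [ 1  1  0 -1  1 -1  1 -1]
  I: [ 0  0  1  0 -1  0  3  3]
  [L]: (-1)·1+(2)·1+(-1)·0+(-2)·-1+(1)·-1+(1)·1+(-1)·-1 = 4
  [I]: (-1)·0+(2)·0+(-1)·1+(-2)·0+(1)·0+(1)·3+(-1)·3 = -1
⇒ L^4 I^-1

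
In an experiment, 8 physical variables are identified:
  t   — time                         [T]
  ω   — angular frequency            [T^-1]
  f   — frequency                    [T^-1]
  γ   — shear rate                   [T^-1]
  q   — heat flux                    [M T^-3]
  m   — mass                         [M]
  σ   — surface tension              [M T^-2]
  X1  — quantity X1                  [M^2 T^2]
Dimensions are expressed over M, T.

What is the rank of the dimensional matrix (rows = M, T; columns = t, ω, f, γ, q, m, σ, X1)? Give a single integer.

Exponent matrix [M,T] × [t,ω,f,γ,q,m,σ,X1]:
  M: [ 0  0  0  0  1  1  1  2]
  T: [ 1 -1 -1 -1 -3  0 -2  2]
RREF → pivots at {t,q} ⇒ r = 2

2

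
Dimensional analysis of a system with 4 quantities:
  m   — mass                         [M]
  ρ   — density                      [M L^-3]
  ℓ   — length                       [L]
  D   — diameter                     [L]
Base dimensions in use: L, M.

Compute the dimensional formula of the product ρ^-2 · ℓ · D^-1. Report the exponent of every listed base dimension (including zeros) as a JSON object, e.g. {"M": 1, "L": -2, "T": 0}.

Dimensional matrix (L×M by m×ρ×ℓ×D):
  L: [ 0 -3  1  1]
  M: [ 1  1  0  0]
  [L]: (-2)·-3+(1)·1+(-1)·1 = 6
  [M]: (-2)·1+(1)·0+(-1)·0 = -2
⇒ L^6 M^-2

{"L": 6, "M": -2}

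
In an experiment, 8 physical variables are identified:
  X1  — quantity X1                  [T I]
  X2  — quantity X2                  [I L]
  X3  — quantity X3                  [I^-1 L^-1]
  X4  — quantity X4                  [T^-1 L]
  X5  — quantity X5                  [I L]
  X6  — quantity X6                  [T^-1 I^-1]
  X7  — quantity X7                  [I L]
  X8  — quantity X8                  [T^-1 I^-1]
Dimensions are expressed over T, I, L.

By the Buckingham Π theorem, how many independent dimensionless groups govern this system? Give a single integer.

Dimensional matrix (T×I×L by X1×X2×X3×X4×X5×X6×X7×X8):
  T: [ 1  0  0 -1  0 -1  0 -1]
  I: [ 1  1 -1  0  1 -1  1 -1]
  L: [ 0  1 -1  1  1  0  1  0]
Echelon form has 2 nonzero rows (pivots: X1,X2)
Π count = n − r = 8 − 2 = 6

6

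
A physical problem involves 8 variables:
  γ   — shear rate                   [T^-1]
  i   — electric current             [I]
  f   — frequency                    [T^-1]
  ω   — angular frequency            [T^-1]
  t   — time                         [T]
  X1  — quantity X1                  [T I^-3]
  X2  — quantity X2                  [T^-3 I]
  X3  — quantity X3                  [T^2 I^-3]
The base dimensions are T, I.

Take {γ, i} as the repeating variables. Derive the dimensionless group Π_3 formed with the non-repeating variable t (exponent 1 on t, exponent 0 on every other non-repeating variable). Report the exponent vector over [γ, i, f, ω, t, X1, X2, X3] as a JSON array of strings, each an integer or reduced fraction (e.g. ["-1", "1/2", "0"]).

Exponent matrix [T,I] × [γ,i,f,ω,t,X1,X2,X3]:
  T: [-1  0 -1 -1  1  1 -3  2]
  I: [ 0  1  0  0  0 -3  1 -3]
Echelon form has 2 nonzero rows (pivots: γ,i)
Repeat: γ,i; free: f,ω,t,X1,X2,X3
RREF:
  r0: [   1    0    1    1   -1   -1    3   -2]
  r1: [   0    1    0    0    0   -3    1   -3]
Fix exponent of t at 1, f at 0, ω at 0, X1 at 0, X2 at 0, X3 at 0; solve each RREF row for its pivot's exponent:
  r0: exp(γ) + (-1)·1 = 0 ⇒ exp(γ) = 1
  r1: exp(i) + (0)·1 = 0 ⇒ exp(i) = 0
Π_3 = γ · t

["1", "0", "0", "0", "1", "0", "0", "0"]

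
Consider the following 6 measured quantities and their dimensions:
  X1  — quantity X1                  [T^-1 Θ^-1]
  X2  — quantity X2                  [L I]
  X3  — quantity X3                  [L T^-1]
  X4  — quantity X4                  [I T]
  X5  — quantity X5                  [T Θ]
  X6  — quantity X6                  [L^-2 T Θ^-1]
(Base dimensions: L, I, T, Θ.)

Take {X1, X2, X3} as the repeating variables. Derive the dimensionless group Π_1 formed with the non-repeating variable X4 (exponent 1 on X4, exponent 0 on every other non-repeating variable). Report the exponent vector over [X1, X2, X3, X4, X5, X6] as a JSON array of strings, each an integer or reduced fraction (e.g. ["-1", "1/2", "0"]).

["0", "-1", "1", "1", "0", "0"]

Write exponents as rows L,I,T,Θ / cols X1,X2,X3,X4,X5,X6:
  L: [ 0  1  1  0  0 -2]
  I: [ 0  1  0  1  0  0]
  T: [-1  0 -1  1  1  1]
  Θ: [-1  0  0  0  1 -1]
RREF → pivots at {X1,X2,X3} ⇒ r = 3
Pivot set = {X1,X2,X3}, free = {X4,X5,X6}
RREF:
  r0: [   1    0    0    0   -1    1]
  r1: [   0    1    0    1    0    0]
  r2: [   0    0    1   -1    0   -2]
  r3: [   0    0    0    0    0    0]
Fix exponent of X4 at 1, X5 at 0, X6 at 0; solve each RREF row for its pivot's exponent:
  r0: exp(X1) + (0)·1 = 0 ⇒ exp(X1) = 0
  r1: exp(X2) + (1)·1 = 0 ⇒ exp(X2) = -1
  r2: exp(X3) + (-1)·1 = 0 ⇒ exp(X3) = 1
Π_1 = X2^-1 · X3 · X4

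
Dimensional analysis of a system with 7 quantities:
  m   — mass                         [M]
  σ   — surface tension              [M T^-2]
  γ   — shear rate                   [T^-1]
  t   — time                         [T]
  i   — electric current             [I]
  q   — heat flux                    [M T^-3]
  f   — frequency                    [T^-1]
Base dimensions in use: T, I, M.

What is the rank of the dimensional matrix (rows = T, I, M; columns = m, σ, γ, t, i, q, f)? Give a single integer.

3

Exponent matrix [T,I,M] × [m,σ,γ,t,i,q,f]:
  T: [ 0 -2 -1  1  0 -3 -1]
  I: [ 0  0  0  0  1  0  0]
  M: [ 1  1  0  0  0  1  0]
Row reduction gives pivot columns m,σ,i; rank = 3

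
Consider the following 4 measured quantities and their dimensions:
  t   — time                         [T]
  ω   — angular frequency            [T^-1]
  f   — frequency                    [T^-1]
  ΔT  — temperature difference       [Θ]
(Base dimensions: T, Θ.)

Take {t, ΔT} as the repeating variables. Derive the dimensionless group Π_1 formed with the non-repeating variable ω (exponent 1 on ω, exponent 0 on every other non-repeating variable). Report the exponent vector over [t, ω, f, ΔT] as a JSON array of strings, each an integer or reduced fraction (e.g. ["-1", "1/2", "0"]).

["1", "1", "0", "0"]

Write exponents as rows T,Θ / cols t,ω,f,ΔT:
  T: [ 1 -1 -1  0]
  Θ: [ 0  0  0  1]
Row reduction gives pivot columns t,ΔT; rank = 2
Pivot set = {t,ΔT}, free = {ω,f}
RREF:
  r0: [   1   -1   -1    0]
  r1: [   0    0    0    1]
Fix exponent of ω at 1, f at 0; solve each RREF row for its pivot's exponent:
  r0: exp(t) + (-1)·1 = 0 ⇒ exp(t) = 1
  r1: exp(ΔT) + (0)·1 = 0 ⇒ exp(ΔT) = 0
Π_1 = t · ω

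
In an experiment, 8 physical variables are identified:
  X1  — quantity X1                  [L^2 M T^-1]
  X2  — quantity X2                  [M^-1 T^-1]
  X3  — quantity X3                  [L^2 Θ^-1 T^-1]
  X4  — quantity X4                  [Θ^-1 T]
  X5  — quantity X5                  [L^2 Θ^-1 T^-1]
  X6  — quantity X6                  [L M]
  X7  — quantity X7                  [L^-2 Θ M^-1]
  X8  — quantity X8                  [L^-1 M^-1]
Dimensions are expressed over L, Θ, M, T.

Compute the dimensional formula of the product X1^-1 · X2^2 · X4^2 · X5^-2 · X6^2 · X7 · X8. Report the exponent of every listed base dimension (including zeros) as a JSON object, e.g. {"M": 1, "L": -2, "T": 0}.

{"L": -7, "Θ": 1, "M": -3, "T": 3}

Write exponents as rows L,Θ,M,T / cols X1,X2,X3,X4,X5,X6,X7,X8:
  L: [ 2  0  2  0  2  1 -2 -1]
  Θ: [ 0  0 -1 -1 -1  0  1  0]
  M: [ 1 -1  0  0  0  1 -1 -1]
  T: [-1 -1 -1  1 -1  0  0  0]
  [L]: (-1)·2+(2)·0+(2)·0+(-2)·2+(2)·1+(1)·-2+(1)·-1 = -7
  [Θ]: (-1)·0+(2)·0+(2)·-1+(-2)·-1+(2)·0+(1)·1+(1)·0 = 1
  [M]: (-1)·1+(2)·-1+(2)·0+(-2)·0+(2)·1+(1)·-1+(1)·-1 = -3
  [T]: (-1)·-1+(2)·-1+(2)·1+(-2)·-1+(2)·0+(1)·0+(1)·0 = 3
⇒ L^-7 Θ M^-3 T^3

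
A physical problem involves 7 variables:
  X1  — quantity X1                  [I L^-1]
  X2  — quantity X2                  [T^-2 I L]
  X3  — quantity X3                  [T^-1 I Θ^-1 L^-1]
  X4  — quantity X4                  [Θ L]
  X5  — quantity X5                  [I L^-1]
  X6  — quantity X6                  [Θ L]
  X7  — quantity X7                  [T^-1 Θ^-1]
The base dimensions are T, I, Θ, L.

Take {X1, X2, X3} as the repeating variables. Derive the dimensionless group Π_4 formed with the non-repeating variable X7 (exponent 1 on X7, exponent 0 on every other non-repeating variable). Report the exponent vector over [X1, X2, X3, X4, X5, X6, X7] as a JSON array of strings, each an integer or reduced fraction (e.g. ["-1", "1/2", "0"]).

["1", "0", "-1", "0", "0", "0", "1"]

Dimensional matrix (T×I×Θ×L by X1×X2×X3×X4×X5×X6×X7):
  T: [ 0 -2 -1  0  0  0 -1]
  I: [ 1  1  1  0  1  0  0]
  Θ: [ 0  0 -1  1  0  1 -1]
  L: [-1  1 -1  1 -1  1  0]
RREF → pivots at {X1,X2,X3} ⇒ r = 3
Repeat: X1,X2,X3; free: X4,X5,X6,X7
RREF:
  r0: [   1    0    0  1/2    1  1/2   -1]
  r1: [   0    1    0  1/2    0  1/2    0]
  r2: [   0    0    1   -1    0   -1    1]
  r3: [   0    0    0    0    0    0    0]
Fix exponent of X7 at 1, X4 at 0, X5 at 0, X6 at 0; solve each RREF row for its pivot's exponent:
  r0: exp(X1) + (-1)·1 = 0 ⇒ exp(X1) = 1
  r1: exp(X2) + (0)·1 = 0 ⇒ exp(X2) = 0
  r2: exp(X3) + (1)·1 = 0 ⇒ exp(X3) = -1
Π_4 = X1 · X3^-1 · X7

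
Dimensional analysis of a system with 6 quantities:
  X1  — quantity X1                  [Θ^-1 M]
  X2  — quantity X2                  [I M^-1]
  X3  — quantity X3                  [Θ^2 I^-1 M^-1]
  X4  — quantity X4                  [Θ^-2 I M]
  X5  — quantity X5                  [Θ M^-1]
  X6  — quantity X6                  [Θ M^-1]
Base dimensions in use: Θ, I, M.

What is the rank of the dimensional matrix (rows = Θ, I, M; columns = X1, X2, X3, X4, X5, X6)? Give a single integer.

Write exponents as rows Θ,I,M / cols X1,X2,X3,X4,X5,X6:
  Θ: [-1  0  2 -2  1  1]
  I: [ 0  1 -1  1  0  0]
  M: [ 1 -1 -1  1 -1 -1]
Echelon form has 2 nonzero rows (pivots: X1,X2)

2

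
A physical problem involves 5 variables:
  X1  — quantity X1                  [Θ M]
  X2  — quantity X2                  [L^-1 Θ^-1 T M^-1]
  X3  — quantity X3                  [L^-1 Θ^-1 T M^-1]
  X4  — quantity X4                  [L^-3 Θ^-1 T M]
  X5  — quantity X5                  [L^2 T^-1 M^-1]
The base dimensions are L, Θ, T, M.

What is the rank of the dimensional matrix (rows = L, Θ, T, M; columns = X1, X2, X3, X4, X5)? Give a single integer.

3

Write exponents as rows L,Θ,T,M / cols X1,X2,X3,X4,X5:
  L: [ 0 -1 -1 -3  2]
  Θ: [ 1 -1 -1 -1  0]
  T: [ 0  1  1  1 -1]
  M: [ 1 -1 -1  1 -1]
Echelon form has 3 nonzero rows (pivots: X1,X2,X4)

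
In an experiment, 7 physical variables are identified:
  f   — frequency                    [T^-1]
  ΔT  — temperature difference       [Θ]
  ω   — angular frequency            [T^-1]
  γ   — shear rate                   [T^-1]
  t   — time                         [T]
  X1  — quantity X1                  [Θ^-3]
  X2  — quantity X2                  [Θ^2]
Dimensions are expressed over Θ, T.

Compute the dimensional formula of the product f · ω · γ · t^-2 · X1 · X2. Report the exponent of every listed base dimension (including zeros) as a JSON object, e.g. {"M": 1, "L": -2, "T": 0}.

Dimensional matrix (Θ×T by f×ΔT×ω×γ×t×X1×X2):
  Θ: [ 0  1  0  0  0 -3  2]
  T: [-1  0 -1 -1  1  0  0]
  [Θ]: (1)·0+(1)·0+(1)·0+(-2)·0+(1)·-3+(1)·2 = -1
  [T]: (1)·-1+(1)·-1+(1)·-1+(-2)·1+(1)·0+(1)·0 = -5
⇒ Θ^-1 T^-5

{"Θ": -1, "T": -5}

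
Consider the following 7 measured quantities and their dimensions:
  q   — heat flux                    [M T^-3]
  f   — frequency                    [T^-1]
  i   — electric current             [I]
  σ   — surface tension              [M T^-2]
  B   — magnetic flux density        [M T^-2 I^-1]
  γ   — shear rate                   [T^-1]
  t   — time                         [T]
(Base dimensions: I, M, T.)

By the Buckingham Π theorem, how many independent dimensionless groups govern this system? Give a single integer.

Write exponents as rows I,M,T / cols q,f,i,σ,B,γ,t:
  I: [ 0  0  1  0 -1  0  0]
  M: [ 1  0  0  1  1  0  0]
  T: [-3 -1  0 -2 -2 -1  1]
Echelon form has 3 nonzero rows (pivots: q,f,i)
Π count = n − r = 7 − 3 = 4

4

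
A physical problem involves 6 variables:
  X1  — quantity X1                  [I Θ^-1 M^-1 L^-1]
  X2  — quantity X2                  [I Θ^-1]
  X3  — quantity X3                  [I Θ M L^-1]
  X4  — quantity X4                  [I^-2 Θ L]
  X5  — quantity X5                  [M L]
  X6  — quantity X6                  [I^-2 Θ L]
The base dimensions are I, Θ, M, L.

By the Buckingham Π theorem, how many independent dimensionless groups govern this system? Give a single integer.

Exponent matrix [I,Θ,M,L] × [X1,X2,X3,X4,X5,X6]:
  I: [ 1  1  1 -2  0 -2]
  Θ: [-1 -1  1  1  0  1]
  M: [-1  0  1  0  1  0]
  L: [-1  0 -1  1  1  1]
Echelon form has 3 nonzero rows (pivots: X1,X2,X3)
n=6, r=3 ⇒ 3 dimensionless groups

3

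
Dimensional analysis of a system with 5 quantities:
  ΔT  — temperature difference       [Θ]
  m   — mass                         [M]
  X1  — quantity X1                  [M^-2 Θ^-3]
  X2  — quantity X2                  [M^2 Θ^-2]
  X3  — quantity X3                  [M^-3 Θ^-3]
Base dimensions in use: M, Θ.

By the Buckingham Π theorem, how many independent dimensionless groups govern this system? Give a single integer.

3

Write exponents as rows M,Θ / cols ΔT,m,X1,X2,X3:
  M: [ 0  1 -2  2 -3]
  Θ: [ 1  0 -3 -2 -3]
RREF → pivots at {ΔT,m} ⇒ r = 2
Π count = n − r = 5 − 2 = 3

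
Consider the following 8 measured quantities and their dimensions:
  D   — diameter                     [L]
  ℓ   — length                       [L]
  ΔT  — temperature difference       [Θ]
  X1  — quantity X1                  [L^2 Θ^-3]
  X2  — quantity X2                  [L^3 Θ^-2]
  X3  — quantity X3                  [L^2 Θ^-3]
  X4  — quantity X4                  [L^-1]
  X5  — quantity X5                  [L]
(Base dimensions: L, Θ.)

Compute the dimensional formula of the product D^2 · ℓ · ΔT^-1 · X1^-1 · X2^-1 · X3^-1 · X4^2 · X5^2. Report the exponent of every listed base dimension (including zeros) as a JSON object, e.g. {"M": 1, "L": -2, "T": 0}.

Exponent matrix [L,Θ] × [D,ℓ,ΔT,X1,X2,X3,X4,X5]:
  L: [ 1  1  0  2  3  2 -1  1]
  Θ: [ 0  0  1 -3 -2 -3  0  0]
  [L]: (2)·1+(1)·1+(-1)·0+(-1)·2+(-1)·3+(-1)·2+(2)·-1+(2)·1 = -4
  [Θ]: (2)·0+(1)·0+(-1)·1+(-1)·-3+(-1)·-2+(-1)·-3+(2)·0+(2)·0 = 7
⇒ L^-4 Θ^7

{"L": -4, "Θ": 7}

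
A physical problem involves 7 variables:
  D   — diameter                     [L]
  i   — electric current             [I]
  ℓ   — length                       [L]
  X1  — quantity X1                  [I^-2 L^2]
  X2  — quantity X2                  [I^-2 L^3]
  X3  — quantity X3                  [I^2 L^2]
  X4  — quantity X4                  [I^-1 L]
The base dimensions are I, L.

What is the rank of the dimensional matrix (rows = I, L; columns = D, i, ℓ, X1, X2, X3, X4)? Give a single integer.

Write exponents as rows I,L / cols D,i,ℓ,X1,X2,X3,X4:
  I: [ 0  1  0 -2 -2  2 -1]
  L: [ 1  0  1  2  3  2  1]
Echelon form has 2 nonzero rows (pivots: D,i)

2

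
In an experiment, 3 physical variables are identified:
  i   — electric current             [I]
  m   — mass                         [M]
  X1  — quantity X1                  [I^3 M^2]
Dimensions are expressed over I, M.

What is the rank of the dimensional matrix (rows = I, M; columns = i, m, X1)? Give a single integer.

2

Write exponents as rows I,M / cols i,m,X1:
  I: [ 1  0  3]
  M: [ 0  1  2]
Echelon form has 2 nonzero rows (pivots: i,m)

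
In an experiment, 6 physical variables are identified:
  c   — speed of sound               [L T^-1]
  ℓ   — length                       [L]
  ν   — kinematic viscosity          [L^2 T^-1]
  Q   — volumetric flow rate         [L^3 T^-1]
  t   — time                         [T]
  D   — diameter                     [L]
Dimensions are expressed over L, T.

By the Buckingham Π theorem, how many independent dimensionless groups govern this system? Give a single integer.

4

Exponent matrix [L,T] × [c,ℓ,ν,Q,t,D]:
  L: [ 1  1  2  3  0  1]
  T: [-1  0 -1 -1  1  0]
Row reduction gives pivot columns c,ℓ; rank = 2
n=6, r=2 ⇒ 4 dimensionless groups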